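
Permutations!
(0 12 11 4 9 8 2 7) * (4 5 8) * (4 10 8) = (0 12 11 5 4 9 10 8 2 7) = [12, 1, 7, 3, 9, 4, 6, 0, 2, 10, 8, 5, 11]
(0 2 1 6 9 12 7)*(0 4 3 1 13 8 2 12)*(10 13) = [12, 6, 10, 1, 3, 5, 9, 4, 2, 0, 13, 11, 7, 8] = (0 12 7 4 3 1 6 9)(2 10 13 8)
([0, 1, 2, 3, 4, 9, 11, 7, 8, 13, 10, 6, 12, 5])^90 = (13)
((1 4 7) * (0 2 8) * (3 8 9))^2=(0 9 8 2 3)(1 7 4)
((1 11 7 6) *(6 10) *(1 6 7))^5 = ((1 11)(7 10))^5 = (1 11)(7 10)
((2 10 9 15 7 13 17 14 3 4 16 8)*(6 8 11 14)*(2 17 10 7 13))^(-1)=(2 7)(3 14 11 16 4)(6 17 8)(9 10 13 15)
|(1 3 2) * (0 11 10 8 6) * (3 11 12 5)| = 10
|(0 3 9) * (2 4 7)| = 3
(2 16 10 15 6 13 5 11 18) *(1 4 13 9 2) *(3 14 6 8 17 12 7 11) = (1 4 13 5 3 14 6 9 2 16 10 15 8 17 12 7 11 18) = [0, 4, 16, 14, 13, 3, 9, 11, 17, 2, 15, 18, 7, 5, 6, 8, 10, 12, 1]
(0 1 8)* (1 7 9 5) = [7, 8, 2, 3, 4, 1, 6, 9, 0, 5] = (0 7 9 5 1 8)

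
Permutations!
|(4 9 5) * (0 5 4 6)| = |(0 5 6)(4 9)| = 6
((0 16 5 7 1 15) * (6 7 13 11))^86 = (0 6 16 7 5 1 13 15 11)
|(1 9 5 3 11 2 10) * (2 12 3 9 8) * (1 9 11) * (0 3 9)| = |(0 3 1 8 2 10)(5 11 12 9)| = 12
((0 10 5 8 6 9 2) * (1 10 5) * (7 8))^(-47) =((0 5 7 8 6 9 2)(1 10))^(-47) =(0 7 6 2 5 8 9)(1 10)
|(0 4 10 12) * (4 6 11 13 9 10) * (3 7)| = 14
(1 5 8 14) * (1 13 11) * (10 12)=[0, 5, 2, 3, 4, 8, 6, 7, 14, 9, 12, 1, 10, 11, 13]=(1 5 8 14 13 11)(10 12)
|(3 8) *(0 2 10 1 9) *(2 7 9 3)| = 15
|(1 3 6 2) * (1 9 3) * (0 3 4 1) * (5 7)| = |(0 3 6 2 9 4 1)(5 7)| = 14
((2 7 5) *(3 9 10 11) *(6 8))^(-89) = ((2 7 5)(3 9 10 11)(6 8))^(-89) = (2 7 5)(3 11 10 9)(6 8)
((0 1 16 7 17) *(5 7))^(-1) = ((0 1 16 5 7 17))^(-1) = (0 17 7 5 16 1)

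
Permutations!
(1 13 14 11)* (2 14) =(1 13 2 14 11) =[0, 13, 14, 3, 4, 5, 6, 7, 8, 9, 10, 1, 12, 2, 11]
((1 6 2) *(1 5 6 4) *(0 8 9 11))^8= ((0 8 9 11)(1 4)(2 5 6))^8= (11)(2 6 5)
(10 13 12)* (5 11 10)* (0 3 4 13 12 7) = (0 3 4 13 7)(5 11 10 12) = [3, 1, 2, 4, 13, 11, 6, 0, 8, 9, 12, 10, 5, 7]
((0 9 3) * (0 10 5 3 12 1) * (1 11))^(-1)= ((0 9 12 11 1)(3 10 5))^(-1)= (0 1 11 12 9)(3 5 10)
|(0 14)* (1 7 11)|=6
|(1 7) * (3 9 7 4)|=5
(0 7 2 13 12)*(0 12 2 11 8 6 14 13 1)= (0 7 11 8 6 14 13 2 1)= [7, 0, 1, 3, 4, 5, 14, 11, 6, 9, 10, 8, 12, 2, 13]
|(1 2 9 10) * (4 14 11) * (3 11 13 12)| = |(1 2 9 10)(3 11 4 14 13 12)| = 12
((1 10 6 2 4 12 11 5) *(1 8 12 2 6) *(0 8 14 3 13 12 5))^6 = (0 12 3 5)(8 11 13 14)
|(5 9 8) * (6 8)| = |(5 9 6 8)| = 4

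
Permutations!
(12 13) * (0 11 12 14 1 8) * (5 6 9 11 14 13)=[14, 8, 2, 3, 4, 6, 9, 7, 0, 11, 10, 12, 5, 13, 1]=(0 14 1 8)(5 6 9 11 12)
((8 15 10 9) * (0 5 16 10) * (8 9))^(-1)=((0 5 16 10 8 15))^(-1)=(0 15 8 10 16 5)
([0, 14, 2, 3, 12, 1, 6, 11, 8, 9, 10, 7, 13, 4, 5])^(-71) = (1 14 5)(4 12 13)(7 11)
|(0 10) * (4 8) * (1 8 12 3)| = |(0 10)(1 8 4 12 3)| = 10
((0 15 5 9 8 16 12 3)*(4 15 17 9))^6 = ((0 17 9 8 16 12 3)(4 15 5))^6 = (0 3 12 16 8 9 17)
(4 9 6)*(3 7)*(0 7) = [7, 1, 2, 0, 9, 5, 4, 3, 8, 6] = (0 7 3)(4 9 6)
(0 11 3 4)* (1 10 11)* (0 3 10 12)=(0 1 12)(3 4)(10 11)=[1, 12, 2, 4, 3, 5, 6, 7, 8, 9, 11, 10, 0]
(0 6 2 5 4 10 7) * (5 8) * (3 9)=[6, 1, 8, 9, 10, 4, 2, 0, 5, 3, 7]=(0 6 2 8 5 4 10 7)(3 9)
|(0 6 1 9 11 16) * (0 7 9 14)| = 4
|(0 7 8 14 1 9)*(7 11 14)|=10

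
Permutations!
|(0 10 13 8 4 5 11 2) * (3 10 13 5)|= 9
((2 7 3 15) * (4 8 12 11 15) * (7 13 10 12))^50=(2 10 11)(3 8)(4 7)(12 15 13)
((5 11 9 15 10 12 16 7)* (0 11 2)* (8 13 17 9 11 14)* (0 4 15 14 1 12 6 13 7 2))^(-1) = (0 5 7 8 14 9 17 13 6 10 15 4 2 16 12 1)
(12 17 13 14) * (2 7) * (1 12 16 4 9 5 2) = (1 12 17 13 14 16 4 9 5 2 7) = [0, 12, 7, 3, 9, 2, 6, 1, 8, 5, 10, 11, 17, 14, 16, 15, 4, 13]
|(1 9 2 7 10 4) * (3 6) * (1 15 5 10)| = |(1 9 2 7)(3 6)(4 15 5 10)| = 4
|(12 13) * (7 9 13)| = |(7 9 13 12)| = 4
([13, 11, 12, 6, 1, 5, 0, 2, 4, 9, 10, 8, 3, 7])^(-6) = (0 13 7 2 12 3 6)(1 8)(4 11)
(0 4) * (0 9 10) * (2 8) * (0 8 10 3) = (0 4 9 3)(2 10 8) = [4, 1, 10, 0, 9, 5, 6, 7, 2, 3, 8]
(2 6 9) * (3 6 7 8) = (2 7 8 3 6 9) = [0, 1, 7, 6, 4, 5, 9, 8, 3, 2]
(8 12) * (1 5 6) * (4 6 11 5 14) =(1 14 4 6)(5 11)(8 12) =[0, 14, 2, 3, 6, 11, 1, 7, 12, 9, 10, 5, 8, 13, 4]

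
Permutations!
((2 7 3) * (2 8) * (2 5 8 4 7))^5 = ((3 4 7)(5 8))^5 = (3 7 4)(5 8)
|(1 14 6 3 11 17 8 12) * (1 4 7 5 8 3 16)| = 60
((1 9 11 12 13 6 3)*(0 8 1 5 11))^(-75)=((0 8 1 9)(3 5 11 12 13 6))^(-75)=(0 8 1 9)(3 12)(5 13)(6 11)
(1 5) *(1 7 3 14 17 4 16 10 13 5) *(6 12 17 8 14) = [0, 1, 2, 6, 16, 7, 12, 3, 14, 9, 13, 11, 17, 5, 8, 15, 10, 4] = (3 6 12 17 4 16 10 13 5 7)(8 14)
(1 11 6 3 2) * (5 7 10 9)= (1 11 6 3 2)(5 7 10 9)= [0, 11, 1, 2, 4, 7, 3, 10, 8, 5, 9, 6]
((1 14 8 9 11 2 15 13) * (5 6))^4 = ((1 14 8 9 11 2 15 13)(5 6))^4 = (1 11)(2 14)(8 15)(9 13)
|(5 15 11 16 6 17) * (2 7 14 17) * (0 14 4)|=11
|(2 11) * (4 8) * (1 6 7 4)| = |(1 6 7 4 8)(2 11)| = 10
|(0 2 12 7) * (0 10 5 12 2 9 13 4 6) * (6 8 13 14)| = 12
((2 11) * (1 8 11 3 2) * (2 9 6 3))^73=(1 8 11)(3 9 6)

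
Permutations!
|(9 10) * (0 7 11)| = 6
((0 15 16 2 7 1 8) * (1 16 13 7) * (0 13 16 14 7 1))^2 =(0 16)(1 13 8)(2 15)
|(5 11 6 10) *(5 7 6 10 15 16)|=7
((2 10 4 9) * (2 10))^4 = (4 9 10)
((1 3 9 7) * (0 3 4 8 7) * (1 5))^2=((0 3 9)(1 4 8 7 5))^2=(0 9 3)(1 8 5 4 7)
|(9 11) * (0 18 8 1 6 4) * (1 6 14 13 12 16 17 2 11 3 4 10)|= |(0 18 8 6 10 1 14 13 12 16 17 2 11 9 3 4)|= 16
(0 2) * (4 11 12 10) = [2, 1, 0, 3, 11, 5, 6, 7, 8, 9, 4, 12, 10] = (0 2)(4 11 12 10)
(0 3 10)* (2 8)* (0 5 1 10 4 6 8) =(0 3 4 6 8 2)(1 10 5) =[3, 10, 0, 4, 6, 1, 8, 7, 2, 9, 5]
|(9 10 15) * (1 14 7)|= 3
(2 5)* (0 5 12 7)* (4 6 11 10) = (0 5 2 12 7)(4 6 11 10) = [5, 1, 12, 3, 6, 2, 11, 0, 8, 9, 4, 10, 7]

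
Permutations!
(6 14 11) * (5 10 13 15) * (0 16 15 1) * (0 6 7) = (0 16 15 5 10 13 1 6 14 11 7) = [16, 6, 2, 3, 4, 10, 14, 0, 8, 9, 13, 7, 12, 1, 11, 5, 15]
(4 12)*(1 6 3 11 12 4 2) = [0, 6, 1, 11, 4, 5, 3, 7, 8, 9, 10, 12, 2] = (1 6 3 11 12 2)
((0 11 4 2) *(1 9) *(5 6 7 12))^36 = (12)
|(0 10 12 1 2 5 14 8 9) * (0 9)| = 8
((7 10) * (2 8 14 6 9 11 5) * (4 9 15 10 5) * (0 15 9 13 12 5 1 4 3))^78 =(0 11 6 8 5 13 1 10)(2 12 4 7 15 3 9 14)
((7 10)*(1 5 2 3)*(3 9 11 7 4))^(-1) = ((1 5 2 9 11 7 10 4 3))^(-1) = (1 3 4 10 7 11 9 2 5)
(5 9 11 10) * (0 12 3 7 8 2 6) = (0 12 3 7 8 2 6)(5 9 11 10) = [12, 1, 6, 7, 4, 9, 0, 8, 2, 11, 5, 10, 3]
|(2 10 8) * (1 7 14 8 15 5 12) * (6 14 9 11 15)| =35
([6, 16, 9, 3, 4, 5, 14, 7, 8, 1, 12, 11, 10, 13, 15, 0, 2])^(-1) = (0 15 14 6)(1 9 2 16)(10 12)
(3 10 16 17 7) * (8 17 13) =(3 10 16 13 8 17 7) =[0, 1, 2, 10, 4, 5, 6, 3, 17, 9, 16, 11, 12, 8, 14, 15, 13, 7]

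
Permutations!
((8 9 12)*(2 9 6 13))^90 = ((2 9 12 8 6 13))^90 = (13)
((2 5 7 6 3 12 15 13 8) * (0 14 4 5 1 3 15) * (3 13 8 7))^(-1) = (0 12 3 5 4 14)(1 2 8 15 6 7 13)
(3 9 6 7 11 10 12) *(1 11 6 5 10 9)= (1 11 9 5 10 12 3)(6 7)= [0, 11, 2, 1, 4, 10, 7, 6, 8, 5, 12, 9, 3]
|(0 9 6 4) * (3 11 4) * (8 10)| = |(0 9 6 3 11 4)(8 10)| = 6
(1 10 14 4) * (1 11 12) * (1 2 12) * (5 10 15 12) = (1 15 12 2 5 10 14 4 11) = [0, 15, 5, 3, 11, 10, 6, 7, 8, 9, 14, 1, 2, 13, 4, 12]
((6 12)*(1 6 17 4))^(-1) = (1 4 17 12 6)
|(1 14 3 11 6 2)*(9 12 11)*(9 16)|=9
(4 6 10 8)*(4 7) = [0, 1, 2, 3, 6, 5, 10, 4, 7, 9, 8] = (4 6 10 8 7)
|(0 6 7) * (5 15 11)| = 3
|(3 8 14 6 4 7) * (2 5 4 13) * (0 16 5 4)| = |(0 16 5)(2 4 7 3 8 14 6 13)| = 24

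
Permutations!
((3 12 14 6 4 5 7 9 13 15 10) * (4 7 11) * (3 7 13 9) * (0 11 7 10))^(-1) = (0 15 13 6 14 12 3 7 5 4 11)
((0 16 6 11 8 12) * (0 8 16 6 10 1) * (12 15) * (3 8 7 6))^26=((0 3 8 15 12 7 6 11 16 10 1))^26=(0 12 16 3 7 10 8 6 1 15 11)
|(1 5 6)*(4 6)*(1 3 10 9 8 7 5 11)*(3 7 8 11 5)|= 9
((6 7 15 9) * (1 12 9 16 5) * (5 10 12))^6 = (6 9 12 10 16 15 7)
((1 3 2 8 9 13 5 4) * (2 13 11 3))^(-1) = (1 4 5 13 3 11 9 8 2) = ((1 2 8 9 11 3 13 5 4))^(-1)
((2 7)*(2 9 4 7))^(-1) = (4 9 7)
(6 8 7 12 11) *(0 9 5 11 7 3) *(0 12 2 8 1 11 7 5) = [9, 11, 8, 12, 4, 7, 1, 2, 3, 0, 10, 6, 5] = (0 9)(1 11 6)(2 8 3 12 5 7)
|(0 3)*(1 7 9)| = 6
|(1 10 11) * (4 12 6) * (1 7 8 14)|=|(1 10 11 7 8 14)(4 12 6)|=6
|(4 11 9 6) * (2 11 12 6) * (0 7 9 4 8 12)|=6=|(0 7 9 2 11 4)(6 8 12)|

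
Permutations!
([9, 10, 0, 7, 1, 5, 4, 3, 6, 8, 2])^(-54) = (0 8 4 10)(1 2 9 6)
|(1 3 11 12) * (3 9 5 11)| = |(1 9 5 11 12)| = 5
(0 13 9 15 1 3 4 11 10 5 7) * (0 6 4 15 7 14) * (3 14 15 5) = [13, 14, 2, 5, 11, 15, 4, 6, 8, 7, 3, 10, 12, 9, 0, 1] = (0 13 9 7 6 4 11 10 3 5 15 1 14)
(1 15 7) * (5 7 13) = (1 15 13 5 7) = [0, 15, 2, 3, 4, 7, 6, 1, 8, 9, 10, 11, 12, 5, 14, 13]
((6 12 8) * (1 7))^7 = (1 7)(6 12 8)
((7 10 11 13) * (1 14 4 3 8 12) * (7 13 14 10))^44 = ((1 10 11 14 4 3 8 12))^44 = (1 4)(3 10)(8 11)(12 14)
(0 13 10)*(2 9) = (0 13 10)(2 9) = [13, 1, 9, 3, 4, 5, 6, 7, 8, 2, 0, 11, 12, 10]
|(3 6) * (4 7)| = |(3 6)(4 7)| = 2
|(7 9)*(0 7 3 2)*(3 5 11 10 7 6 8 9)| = |(0 6 8 9 5 11 10 7 3 2)| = 10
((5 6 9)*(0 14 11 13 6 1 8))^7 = (0 1 9 13 14 8 5 6 11)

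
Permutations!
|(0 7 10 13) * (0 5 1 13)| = 3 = |(0 7 10)(1 13 5)|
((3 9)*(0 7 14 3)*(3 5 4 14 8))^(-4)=((0 7 8 3 9)(4 14 5))^(-4)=(0 7 8 3 9)(4 5 14)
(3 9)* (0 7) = (0 7)(3 9) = [7, 1, 2, 9, 4, 5, 6, 0, 8, 3]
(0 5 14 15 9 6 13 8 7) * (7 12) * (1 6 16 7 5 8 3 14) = [8, 6, 2, 14, 4, 1, 13, 0, 12, 16, 10, 11, 5, 3, 15, 9, 7] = (0 8 12 5 1 6 13 3 14 15 9 16 7)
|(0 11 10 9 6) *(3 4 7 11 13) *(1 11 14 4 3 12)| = 24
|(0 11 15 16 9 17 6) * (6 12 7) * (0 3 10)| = 11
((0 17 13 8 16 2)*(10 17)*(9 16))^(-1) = (0 2 16 9 8 13 17 10)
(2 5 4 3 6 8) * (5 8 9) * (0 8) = [8, 1, 0, 6, 3, 4, 9, 7, 2, 5] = (0 8 2)(3 6 9 5 4)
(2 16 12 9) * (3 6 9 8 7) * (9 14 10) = [0, 1, 16, 6, 4, 5, 14, 3, 7, 2, 9, 11, 8, 13, 10, 15, 12] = (2 16 12 8 7 3 6 14 10 9)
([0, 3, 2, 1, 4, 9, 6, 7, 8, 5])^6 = (9)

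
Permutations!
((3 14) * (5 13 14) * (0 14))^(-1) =(0 13 5 3 14)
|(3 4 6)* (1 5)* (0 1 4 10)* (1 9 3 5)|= |(0 9 3 10)(4 6 5)|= 12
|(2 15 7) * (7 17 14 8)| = |(2 15 17 14 8 7)| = 6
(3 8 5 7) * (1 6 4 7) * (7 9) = (1 6 4 9 7 3 8 5) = [0, 6, 2, 8, 9, 1, 4, 3, 5, 7]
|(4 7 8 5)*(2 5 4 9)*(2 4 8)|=|(2 5 9 4 7)|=5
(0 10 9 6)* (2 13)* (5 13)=(0 10 9 6)(2 5 13)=[10, 1, 5, 3, 4, 13, 0, 7, 8, 6, 9, 11, 12, 2]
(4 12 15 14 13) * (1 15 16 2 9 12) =(1 15 14 13 4)(2 9 12 16) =[0, 15, 9, 3, 1, 5, 6, 7, 8, 12, 10, 11, 16, 4, 13, 14, 2]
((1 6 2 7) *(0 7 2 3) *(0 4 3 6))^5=(0 1 7)(3 4)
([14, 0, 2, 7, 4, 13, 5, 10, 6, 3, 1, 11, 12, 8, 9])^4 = (0 7 14 10 9 1 3)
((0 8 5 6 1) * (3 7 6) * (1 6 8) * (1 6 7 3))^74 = (0 7 5)(1 6 8)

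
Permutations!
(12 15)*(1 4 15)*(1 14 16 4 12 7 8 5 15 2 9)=[0, 12, 9, 3, 2, 15, 6, 8, 5, 1, 10, 11, 14, 13, 16, 7, 4]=(1 12 14 16 4 2 9)(5 15 7 8)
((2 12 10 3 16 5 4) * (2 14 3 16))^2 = ((2 12 10 16 5 4 14 3))^2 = (2 10 5 14)(3 12 16 4)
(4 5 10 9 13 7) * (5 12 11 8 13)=(4 12 11 8 13 7)(5 10 9)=[0, 1, 2, 3, 12, 10, 6, 4, 13, 5, 9, 8, 11, 7]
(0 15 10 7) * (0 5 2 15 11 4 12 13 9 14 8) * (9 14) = (0 11 4 12 13 14 8)(2 15 10 7 5) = [11, 1, 15, 3, 12, 2, 6, 5, 0, 9, 7, 4, 13, 14, 8, 10]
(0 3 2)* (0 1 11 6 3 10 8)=(0 10 8)(1 11 6 3 2)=[10, 11, 1, 2, 4, 5, 3, 7, 0, 9, 8, 6]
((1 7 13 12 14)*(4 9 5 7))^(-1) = (1 14 12 13 7 5 9 4)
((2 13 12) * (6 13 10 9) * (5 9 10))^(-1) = ((2 5 9 6 13 12))^(-1) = (2 12 13 6 9 5)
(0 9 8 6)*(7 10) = [9, 1, 2, 3, 4, 5, 0, 10, 6, 8, 7] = (0 9 8 6)(7 10)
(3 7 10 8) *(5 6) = (3 7 10 8)(5 6) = [0, 1, 2, 7, 4, 6, 5, 10, 3, 9, 8]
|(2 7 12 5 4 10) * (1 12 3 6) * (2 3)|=14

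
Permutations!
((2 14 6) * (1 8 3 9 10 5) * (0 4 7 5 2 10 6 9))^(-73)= (0 1 4 8 7 3 5)(2 9 10 14 6)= ((0 4 7 5 1 8 3)(2 14 9 6 10))^(-73)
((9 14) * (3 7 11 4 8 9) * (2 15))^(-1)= (2 15)(3 14 9 8 4 11 7)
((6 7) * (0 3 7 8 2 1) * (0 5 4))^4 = (0 8 4 6 5 7 1 3 2)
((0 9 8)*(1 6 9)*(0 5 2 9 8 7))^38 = (0 9 5 6)(1 7 2 8)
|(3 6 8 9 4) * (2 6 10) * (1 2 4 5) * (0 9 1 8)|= 21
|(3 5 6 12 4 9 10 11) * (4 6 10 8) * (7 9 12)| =12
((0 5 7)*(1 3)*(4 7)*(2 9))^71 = ((0 5 4 7)(1 3)(2 9))^71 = (0 7 4 5)(1 3)(2 9)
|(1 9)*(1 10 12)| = 4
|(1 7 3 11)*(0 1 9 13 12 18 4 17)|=11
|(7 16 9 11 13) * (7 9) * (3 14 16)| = |(3 14 16 7)(9 11 13)| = 12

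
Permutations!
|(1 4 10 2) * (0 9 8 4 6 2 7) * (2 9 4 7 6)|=|(0 4 10 6 9 8 7)(1 2)|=14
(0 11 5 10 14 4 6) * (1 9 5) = (0 11 1 9 5 10 14 4 6) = [11, 9, 2, 3, 6, 10, 0, 7, 8, 5, 14, 1, 12, 13, 4]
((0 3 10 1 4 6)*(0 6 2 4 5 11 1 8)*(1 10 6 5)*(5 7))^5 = ((0 3 6 7 5 11 10 8)(2 4))^5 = (0 11 6 8 5 3 10 7)(2 4)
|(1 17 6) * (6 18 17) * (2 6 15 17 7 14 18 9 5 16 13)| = 9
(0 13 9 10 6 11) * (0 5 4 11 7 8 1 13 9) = [9, 13, 2, 3, 11, 4, 7, 8, 1, 10, 6, 5, 12, 0] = (0 9 10 6 7 8 1 13)(4 11 5)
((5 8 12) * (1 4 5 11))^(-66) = ((1 4 5 8 12 11))^(-66) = (12)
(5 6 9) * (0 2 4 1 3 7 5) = (0 2 4 1 3 7 5 6 9) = [2, 3, 4, 7, 1, 6, 9, 5, 8, 0]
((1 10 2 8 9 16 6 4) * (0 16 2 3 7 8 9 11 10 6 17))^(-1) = (0 17 16)(1 4 6)(2 9)(3 10 11 8 7)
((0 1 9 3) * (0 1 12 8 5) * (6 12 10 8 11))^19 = ((0 10 8 5)(1 9 3)(6 12 11))^19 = (0 5 8 10)(1 9 3)(6 12 11)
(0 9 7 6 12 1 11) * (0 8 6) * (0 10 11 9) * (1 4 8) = (1 9 7 10 11)(4 8 6 12) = [0, 9, 2, 3, 8, 5, 12, 10, 6, 7, 11, 1, 4]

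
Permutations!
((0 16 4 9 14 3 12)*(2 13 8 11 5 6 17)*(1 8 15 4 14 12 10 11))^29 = (0 12 9 4 15 13 2 17 6 5 11 10 3 14 16)(1 8)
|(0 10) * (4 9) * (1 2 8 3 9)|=|(0 10)(1 2 8 3 9 4)|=6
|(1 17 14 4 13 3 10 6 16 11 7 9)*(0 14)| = |(0 14 4 13 3 10 6 16 11 7 9 1 17)| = 13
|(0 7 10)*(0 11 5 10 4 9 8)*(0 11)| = 8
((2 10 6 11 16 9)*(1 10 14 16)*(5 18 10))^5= (1 11 6 10 18 5)(2 14 16 9)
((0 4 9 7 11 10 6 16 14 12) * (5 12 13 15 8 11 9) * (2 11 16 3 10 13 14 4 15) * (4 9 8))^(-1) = (0 12 5 4 15)(2 13 11)(3 6 10)(7 9 16 8)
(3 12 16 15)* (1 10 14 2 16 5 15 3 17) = (1 10 14 2 16 3 12 5 15 17) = [0, 10, 16, 12, 4, 15, 6, 7, 8, 9, 14, 11, 5, 13, 2, 17, 3, 1]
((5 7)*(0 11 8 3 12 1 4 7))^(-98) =(0 11 8 3 12 1 4 7 5)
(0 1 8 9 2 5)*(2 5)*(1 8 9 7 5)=[8, 9, 2, 3, 4, 0, 6, 5, 7, 1]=(0 8 7 5)(1 9)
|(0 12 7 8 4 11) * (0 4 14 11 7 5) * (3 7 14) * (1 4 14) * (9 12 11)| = |(0 11 14 9 12 5)(1 4)(3 7 8)| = 6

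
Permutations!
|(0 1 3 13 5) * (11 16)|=10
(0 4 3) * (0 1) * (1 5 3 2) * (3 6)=[4, 0, 1, 5, 2, 6, 3]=(0 4 2 1)(3 5 6)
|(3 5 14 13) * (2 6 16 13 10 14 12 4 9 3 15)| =10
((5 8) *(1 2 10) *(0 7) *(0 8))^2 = ((0 7 8 5)(1 2 10))^2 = (0 8)(1 10 2)(5 7)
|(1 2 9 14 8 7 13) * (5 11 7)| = 9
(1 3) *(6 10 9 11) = (1 3)(6 10 9 11) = [0, 3, 2, 1, 4, 5, 10, 7, 8, 11, 9, 6]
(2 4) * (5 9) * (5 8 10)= [0, 1, 4, 3, 2, 9, 6, 7, 10, 8, 5]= (2 4)(5 9 8 10)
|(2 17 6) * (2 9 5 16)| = 6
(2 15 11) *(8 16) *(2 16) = [0, 1, 15, 3, 4, 5, 6, 7, 2, 9, 10, 16, 12, 13, 14, 11, 8] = (2 15 11 16 8)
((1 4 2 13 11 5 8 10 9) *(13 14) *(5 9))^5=((1 4 2 14 13 11 9)(5 8 10))^5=(1 11 14 4 9 13 2)(5 10 8)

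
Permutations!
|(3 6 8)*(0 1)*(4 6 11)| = 10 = |(0 1)(3 11 4 6 8)|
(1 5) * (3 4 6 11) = [0, 5, 2, 4, 6, 1, 11, 7, 8, 9, 10, 3] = (1 5)(3 4 6 11)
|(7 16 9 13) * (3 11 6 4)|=4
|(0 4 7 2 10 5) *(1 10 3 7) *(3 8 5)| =9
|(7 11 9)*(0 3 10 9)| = |(0 3 10 9 7 11)| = 6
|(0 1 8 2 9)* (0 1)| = |(1 8 2 9)| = 4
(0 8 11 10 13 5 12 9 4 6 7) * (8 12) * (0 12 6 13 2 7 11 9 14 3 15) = (0 6 11 10 2 7 12 14 3 15)(4 13 5 8 9) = [6, 1, 7, 15, 13, 8, 11, 12, 9, 4, 2, 10, 14, 5, 3, 0]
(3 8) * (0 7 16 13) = (0 7 16 13)(3 8) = [7, 1, 2, 8, 4, 5, 6, 16, 3, 9, 10, 11, 12, 0, 14, 15, 13]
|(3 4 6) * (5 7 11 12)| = 12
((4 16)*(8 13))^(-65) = ((4 16)(8 13))^(-65) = (4 16)(8 13)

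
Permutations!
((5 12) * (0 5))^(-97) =(0 12 5)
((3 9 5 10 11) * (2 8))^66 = ((2 8)(3 9 5 10 11))^66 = (3 9 5 10 11)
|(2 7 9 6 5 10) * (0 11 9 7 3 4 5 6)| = 15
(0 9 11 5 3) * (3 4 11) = (0 9 3)(4 11 5) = [9, 1, 2, 0, 11, 4, 6, 7, 8, 3, 10, 5]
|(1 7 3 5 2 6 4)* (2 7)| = 12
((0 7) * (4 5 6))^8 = ((0 7)(4 5 6))^8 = (7)(4 6 5)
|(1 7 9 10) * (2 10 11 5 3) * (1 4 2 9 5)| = |(1 7 5 3 9 11)(2 10 4)| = 6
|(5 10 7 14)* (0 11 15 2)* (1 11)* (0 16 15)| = |(0 1 11)(2 16 15)(5 10 7 14)| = 12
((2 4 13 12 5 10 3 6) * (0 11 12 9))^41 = ((0 11 12 5 10 3 6 2 4 13 9))^41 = (0 4 3 12 9 2 10 11 13 6 5)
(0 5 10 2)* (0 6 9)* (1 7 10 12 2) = [5, 7, 6, 3, 4, 12, 9, 10, 8, 0, 1, 11, 2] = (0 5 12 2 6 9)(1 7 10)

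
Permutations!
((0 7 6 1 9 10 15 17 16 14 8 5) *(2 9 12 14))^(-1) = ((0 7 6 1 12 14 8 5)(2 9 10 15 17 16))^(-1) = (0 5 8 14 12 1 6 7)(2 16 17 15 10 9)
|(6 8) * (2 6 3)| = 4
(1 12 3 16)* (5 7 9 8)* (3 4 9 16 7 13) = (1 12 4 9 8 5 13 3 7 16) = [0, 12, 2, 7, 9, 13, 6, 16, 5, 8, 10, 11, 4, 3, 14, 15, 1]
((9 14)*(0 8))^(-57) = ((0 8)(9 14))^(-57) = (0 8)(9 14)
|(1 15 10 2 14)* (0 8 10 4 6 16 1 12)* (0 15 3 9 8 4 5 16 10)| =14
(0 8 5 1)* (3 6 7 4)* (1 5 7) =(0 8 7 4 3 6 1) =[8, 0, 2, 6, 3, 5, 1, 4, 7]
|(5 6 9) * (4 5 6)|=2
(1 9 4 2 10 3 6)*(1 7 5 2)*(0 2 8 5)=(0 2 10 3 6 7)(1 9 4)(5 8)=[2, 9, 10, 6, 1, 8, 7, 0, 5, 4, 3]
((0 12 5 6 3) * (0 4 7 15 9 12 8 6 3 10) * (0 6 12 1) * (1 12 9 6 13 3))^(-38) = ((0 8 9 12 5 1)(3 4 7 15 6 10 13))^(-38) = (0 5 9)(1 12 8)(3 6 4 10 7 13 15)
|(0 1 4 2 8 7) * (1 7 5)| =10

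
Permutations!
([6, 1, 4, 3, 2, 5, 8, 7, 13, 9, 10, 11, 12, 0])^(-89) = (0 13 8 6)(2 4)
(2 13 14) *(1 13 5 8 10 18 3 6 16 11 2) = (1 13 14)(2 5 8 10 18 3 6 16 11) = [0, 13, 5, 6, 4, 8, 16, 7, 10, 9, 18, 2, 12, 14, 1, 15, 11, 17, 3]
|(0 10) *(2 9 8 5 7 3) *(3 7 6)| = 6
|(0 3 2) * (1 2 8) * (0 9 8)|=4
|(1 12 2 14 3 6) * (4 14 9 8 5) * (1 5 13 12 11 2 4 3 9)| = 6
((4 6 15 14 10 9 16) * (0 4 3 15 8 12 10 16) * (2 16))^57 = (0 4 6 8 12 10 9)(2 3 14 16 15)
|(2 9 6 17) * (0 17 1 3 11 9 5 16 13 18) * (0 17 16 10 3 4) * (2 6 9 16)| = |(0 2 5 10 3 11 16 13 18 17 6 1 4)| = 13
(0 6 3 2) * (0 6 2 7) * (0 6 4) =(0 2 4)(3 7 6) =[2, 1, 4, 7, 0, 5, 3, 6]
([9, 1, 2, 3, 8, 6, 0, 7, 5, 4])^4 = [5, 1, 2, 3, 0, 4, 8, 7, 9, 6]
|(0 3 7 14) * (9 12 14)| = 6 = |(0 3 7 9 12 14)|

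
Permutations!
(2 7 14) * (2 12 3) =[0, 1, 7, 2, 4, 5, 6, 14, 8, 9, 10, 11, 3, 13, 12] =(2 7 14 12 3)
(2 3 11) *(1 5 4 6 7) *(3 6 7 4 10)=(1 5 10 3 11 2 6 4 7)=[0, 5, 6, 11, 7, 10, 4, 1, 8, 9, 3, 2]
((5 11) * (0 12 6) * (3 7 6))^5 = (12)(5 11)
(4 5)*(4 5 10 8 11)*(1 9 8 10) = [0, 9, 2, 3, 1, 5, 6, 7, 11, 8, 10, 4] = (1 9 8 11 4)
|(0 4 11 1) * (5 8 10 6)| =|(0 4 11 1)(5 8 10 6)| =4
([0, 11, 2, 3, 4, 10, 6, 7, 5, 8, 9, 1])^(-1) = [0, 11, 2, 3, 4, 8, 6, 7, 9, 10, 5, 1]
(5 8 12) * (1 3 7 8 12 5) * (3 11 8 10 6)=[0, 11, 2, 7, 4, 12, 3, 10, 5, 9, 6, 8, 1]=(1 11 8 5 12)(3 7 10 6)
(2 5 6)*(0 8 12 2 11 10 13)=(0 8 12 2 5 6 11 10 13)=[8, 1, 5, 3, 4, 6, 11, 7, 12, 9, 13, 10, 2, 0]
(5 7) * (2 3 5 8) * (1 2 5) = [0, 2, 3, 1, 4, 7, 6, 8, 5] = (1 2 3)(5 7 8)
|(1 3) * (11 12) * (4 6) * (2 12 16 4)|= 6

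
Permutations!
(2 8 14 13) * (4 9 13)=(2 8 14 4 9 13)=[0, 1, 8, 3, 9, 5, 6, 7, 14, 13, 10, 11, 12, 2, 4]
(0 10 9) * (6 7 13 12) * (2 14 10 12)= [12, 1, 14, 3, 4, 5, 7, 13, 8, 0, 9, 11, 6, 2, 10]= (0 12 6 7 13 2 14 10 9)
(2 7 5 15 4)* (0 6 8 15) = (0 6 8 15 4 2 7 5) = [6, 1, 7, 3, 2, 0, 8, 5, 15, 9, 10, 11, 12, 13, 14, 4]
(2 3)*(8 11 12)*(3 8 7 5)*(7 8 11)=(2 11 12 8 7 5 3)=[0, 1, 11, 2, 4, 3, 6, 5, 7, 9, 10, 12, 8]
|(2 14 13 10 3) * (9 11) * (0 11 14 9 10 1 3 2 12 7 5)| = 12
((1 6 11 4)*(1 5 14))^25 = ((1 6 11 4 5 14))^25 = (1 6 11 4 5 14)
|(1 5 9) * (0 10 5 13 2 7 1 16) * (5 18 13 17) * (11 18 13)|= |(0 10 13 2 7 1 17 5 9 16)(11 18)|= 10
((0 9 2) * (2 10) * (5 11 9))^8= ((0 5 11 9 10 2))^8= (0 11 10)(2 5 9)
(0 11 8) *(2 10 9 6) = (0 11 8)(2 10 9 6) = [11, 1, 10, 3, 4, 5, 2, 7, 0, 6, 9, 8]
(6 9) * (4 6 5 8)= (4 6 9 5 8)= [0, 1, 2, 3, 6, 8, 9, 7, 4, 5]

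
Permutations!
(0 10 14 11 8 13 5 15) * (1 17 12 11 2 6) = (0 10 14 2 6 1 17 12 11 8 13 5 15) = [10, 17, 6, 3, 4, 15, 1, 7, 13, 9, 14, 8, 11, 5, 2, 0, 16, 12]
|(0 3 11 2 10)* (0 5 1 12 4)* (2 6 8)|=11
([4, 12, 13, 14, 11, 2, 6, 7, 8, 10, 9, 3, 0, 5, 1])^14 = [0, 1, 5, 3, 4, 13, 6, 7, 8, 9, 10, 11, 12, 2, 14]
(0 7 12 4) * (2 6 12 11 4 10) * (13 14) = (0 7 11 4)(2 6 12 10)(13 14) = [7, 1, 6, 3, 0, 5, 12, 11, 8, 9, 2, 4, 10, 14, 13]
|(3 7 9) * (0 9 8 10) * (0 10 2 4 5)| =8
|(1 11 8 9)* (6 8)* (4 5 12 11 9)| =6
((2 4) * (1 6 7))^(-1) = (1 7 6)(2 4)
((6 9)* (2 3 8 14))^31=((2 3 8 14)(6 9))^31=(2 14 8 3)(6 9)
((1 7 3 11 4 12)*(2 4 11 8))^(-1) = ((1 7 3 8 2 4 12))^(-1) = (1 12 4 2 8 3 7)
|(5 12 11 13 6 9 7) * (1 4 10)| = 21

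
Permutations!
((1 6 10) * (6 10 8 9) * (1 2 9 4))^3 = ((1 10 2 9 6 8 4))^3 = (1 9 4 2 8 10 6)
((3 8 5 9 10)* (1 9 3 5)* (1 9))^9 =((3 8 9 10 5))^9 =(3 5 10 9 8)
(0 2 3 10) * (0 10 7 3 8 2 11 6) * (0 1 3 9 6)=(0 11)(1 3 7 9 6)(2 8)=[11, 3, 8, 7, 4, 5, 1, 9, 2, 6, 10, 0]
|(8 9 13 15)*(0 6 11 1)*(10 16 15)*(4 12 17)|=12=|(0 6 11 1)(4 12 17)(8 9 13 10 16 15)|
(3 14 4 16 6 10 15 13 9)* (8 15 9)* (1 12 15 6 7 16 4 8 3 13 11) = [0, 12, 2, 14, 4, 5, 10, 16, 6, 13, 9, 1, 15, 3, 8, 11, 7] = (1 12 15 11)(3 14 8 6 10 9 13)(7 16)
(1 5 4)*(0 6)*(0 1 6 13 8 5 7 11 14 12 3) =(0 13 8 5 4 6 1 7 11 14 12 3) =[13, 7, 2, 0, 6, 4, 1, 11, 5, 9, 10, 14, 3, 8, 12]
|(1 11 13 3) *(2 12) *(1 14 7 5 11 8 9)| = 6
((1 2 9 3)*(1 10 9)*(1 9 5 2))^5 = (10)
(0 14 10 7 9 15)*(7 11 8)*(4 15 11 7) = (0 14 10 7 9 11 8 4 15) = [14, 1, 2, 3, 15, 5, 6, 9, 4, 11, 7, 8, 12, 13, 10, 0]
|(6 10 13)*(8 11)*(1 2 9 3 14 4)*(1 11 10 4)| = |(1 2 9 3 14)(4 11 8 10 13 6)| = 30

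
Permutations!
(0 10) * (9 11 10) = (0 9 11 10) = [9, 1, 2, 3, 4, 5, 6, 7, 8, 11, 0, 10]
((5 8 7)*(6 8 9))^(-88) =(5 6 7 9 8)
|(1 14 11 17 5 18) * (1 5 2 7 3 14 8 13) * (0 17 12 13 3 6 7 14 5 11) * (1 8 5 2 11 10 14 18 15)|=|(0 17 11 12 13 8 3 2 18 10 14)(1 5 15)(6 7)|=66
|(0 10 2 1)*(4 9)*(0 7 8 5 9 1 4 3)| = 10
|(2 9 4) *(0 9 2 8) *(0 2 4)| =|(0 9)(2 4 8)| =6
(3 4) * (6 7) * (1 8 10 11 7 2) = (1 8 10 11 7 6 2)(3 4) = [0, 8, 1, 4, 3, 5, 2, 6, 10, 9, 11, 7]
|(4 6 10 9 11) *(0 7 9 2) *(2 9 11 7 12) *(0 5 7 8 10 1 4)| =|(0 12 2 5 7 11)(1 4 6)(8 10 9)| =6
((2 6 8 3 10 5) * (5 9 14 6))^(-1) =((2 5)(3 10 9 14 6 8))^(-1) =(2 5)(3 8 6 14 9 10)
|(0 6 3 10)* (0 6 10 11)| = |(0 10 6 3 11)| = 5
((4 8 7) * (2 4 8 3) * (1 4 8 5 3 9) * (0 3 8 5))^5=((0 3 2 5 8 7)(1 4 9))^5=(0 7 8 5 2 3)(1 9 4)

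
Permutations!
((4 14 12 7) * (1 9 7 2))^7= ((1 9 7 4 14 12 2))^7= (14)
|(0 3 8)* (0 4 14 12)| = 6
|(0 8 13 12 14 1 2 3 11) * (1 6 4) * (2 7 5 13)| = |(0 8 2 3 11)(1 7 5 13 12 14 6 4)| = 40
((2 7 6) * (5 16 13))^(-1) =((2 7 6)(5 16 13))^(-1) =(2 6 7)(5 13 16)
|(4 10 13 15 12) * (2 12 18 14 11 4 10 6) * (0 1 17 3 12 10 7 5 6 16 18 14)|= 17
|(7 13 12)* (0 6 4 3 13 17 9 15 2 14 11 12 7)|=13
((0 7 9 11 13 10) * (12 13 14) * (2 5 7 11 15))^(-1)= ((0 11 14 12 13 10)(2 5 7 9 15))^(-1)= (0 10 13 12 14 11)(2 15 9 7 5)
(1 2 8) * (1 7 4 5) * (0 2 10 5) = (0 2 8 7 4)(1 10 5) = [2, 10, 8, 3, 0, 1, 6, 4, 7, 9, 5]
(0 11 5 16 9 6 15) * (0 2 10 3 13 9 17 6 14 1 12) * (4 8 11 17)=(0 17 6 15 2 10 3 13 9 14 1 12)(4 8 11 5 16)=[17, 12, 10, 13, 8, 16, 15, 7, 11, 14, 3, 5, 0, 9, 1, 2, 4, 6]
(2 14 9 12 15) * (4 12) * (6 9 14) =[0, 1, 6, 3, 12, 5, 9, 7, 8, 4, 10, 11, 15, 13, 14, 2] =(2 6 9 4 12 15)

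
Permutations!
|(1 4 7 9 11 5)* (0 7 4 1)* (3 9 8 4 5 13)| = 20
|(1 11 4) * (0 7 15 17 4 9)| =|(0 7 15 17 4 1 11 9)| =8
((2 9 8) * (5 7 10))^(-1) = (2 8 9)(5 10 7)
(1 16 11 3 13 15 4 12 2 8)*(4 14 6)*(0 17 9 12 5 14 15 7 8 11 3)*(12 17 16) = (0 16 3 13 7 8 1 12 2 11)(4 5 14 6)(9 17) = [16, 12, 11, 13, 5, 14, 4, 8, 1, 17, 10, 0, 2, 7, 6, 15, 3, 9]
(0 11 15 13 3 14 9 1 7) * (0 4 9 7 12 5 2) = (0 11 15 13 3 14 7 4 9 1 12 5 2) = [11, 12, 0, 14, 9, 2, 6, 4, 8, 1, 10, 15, 5, 3, 7, 13]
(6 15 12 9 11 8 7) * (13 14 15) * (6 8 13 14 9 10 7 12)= [0, 1, 2, 3, 4, 5, 14, 8, 12, 11, 7, 13, 10, 9, 15, 6]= (6 14 15)(7 8 12 10)(9 11 13)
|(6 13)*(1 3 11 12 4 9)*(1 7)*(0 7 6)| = |(0 7 1 3 11 12 4 9 6 13)| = 10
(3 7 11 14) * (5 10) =[0, 1, 2, 7, 4, 10, 6, 11, 8, 9, 5, 14, 12, 13, 3] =(3 7 11 14)(5 10)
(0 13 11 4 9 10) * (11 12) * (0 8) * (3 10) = (0 13 12 11 4 9 3 10 8) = [13, 1, 2, 10, 9, 5, 6, 7, 0, 3, 8, 4, 11, 12]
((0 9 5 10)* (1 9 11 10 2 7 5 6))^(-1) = ((0 11 10)(1 9 6)(2 7 5))^(-1) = (0 10 11)(1 6 9)(2 5 7)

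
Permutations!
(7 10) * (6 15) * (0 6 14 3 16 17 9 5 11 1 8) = (0 6 15 14 3 16 17 9 5 11 1 8)(7 10) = [6, 8, 2, 16, 4, 11, 15, 10, 0, 5, 7, 1, 12, 13, 3, 14, 17, 9]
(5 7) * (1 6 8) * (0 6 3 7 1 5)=(0 6 8 5 1 3 7)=[6, 3, 2, 7, 4, 1, 8, 0, 5]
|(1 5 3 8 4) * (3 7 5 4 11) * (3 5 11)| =6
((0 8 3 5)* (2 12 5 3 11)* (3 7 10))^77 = (0 5 12 2 11 8)(3 10 7)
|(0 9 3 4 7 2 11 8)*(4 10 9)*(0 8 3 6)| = 9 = |(0 4 7 2 11 3 10 9 6)|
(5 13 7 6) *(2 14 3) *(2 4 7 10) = (2 14 3 4 7 6 5 13 10) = [0, 1, 14, 4, 7, 13, 5, 6, 8, 9, 2, 11, 12, 10, 3]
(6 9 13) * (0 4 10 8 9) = (0 4 10 8 9 13 6) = [4, 1, 2, 3, 10, 5, 0, 7, 9, 13, 8, 11, 12, 6]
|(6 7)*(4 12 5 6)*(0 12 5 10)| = |(0 12 10)(4 5 6 7)| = 12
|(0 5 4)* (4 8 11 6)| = 6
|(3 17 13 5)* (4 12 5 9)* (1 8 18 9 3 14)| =24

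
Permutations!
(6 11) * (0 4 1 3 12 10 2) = (0 4 1 3 12 10 2)(6 11) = [4, 3, 0, 12, 1, 5, 11, 7, 8, 9, 2, 6, 10]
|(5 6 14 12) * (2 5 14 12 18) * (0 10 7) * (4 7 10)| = 6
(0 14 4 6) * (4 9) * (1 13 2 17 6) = [14, 13, 17, 3, 1, 5, 0, 7, 8, 4, 10, 11, 12, 2, 9, 15, 16, 6] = (0 14 9 4 1 13 2 17 6)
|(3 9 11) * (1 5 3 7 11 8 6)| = |(1 5 3 9 8 6)(7 11)| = 6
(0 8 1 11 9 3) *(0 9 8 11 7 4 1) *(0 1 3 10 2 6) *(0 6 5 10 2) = (0 11 8 1 7 4 3 9 2 5 10) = [11, 7, 5, 9, 3, 10, 6, 4, 1, 2, 0, 8]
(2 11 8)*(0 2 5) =[2, 1, 11, 3, 4, 0, 6, 7, 5, 9, 10, 8] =(0 2 11 8 5)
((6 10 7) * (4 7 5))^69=(4 5 10 6 7)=((4 7 6 10 5))^69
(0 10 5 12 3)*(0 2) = (0 10 5 12 3 2) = [10, 1, 0, 2, 4, 12, 6, 7, 8, 9, 5, 11, 3]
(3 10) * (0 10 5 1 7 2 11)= (0 10 3 5 1 7 2 11)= [10, 7, 11, 5, 4, 1, 6, 2, 8, 9, 3, 0]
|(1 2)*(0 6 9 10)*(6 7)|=|(0 7 6 9 10)(1 2)|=10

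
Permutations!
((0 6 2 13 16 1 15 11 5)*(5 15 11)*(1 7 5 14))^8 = ((0 6 2 13 16 7 5)(1 11 15 14))^8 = (0 6 2 13 16 7 5)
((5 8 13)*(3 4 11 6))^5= (3 4 11 6)(5 13 8)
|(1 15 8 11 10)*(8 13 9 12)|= |(1 15 13 9 12 8 11 10)|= 8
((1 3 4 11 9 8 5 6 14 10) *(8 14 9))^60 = ((1 3 4 11 8 5 6 9 14 10))^60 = (14)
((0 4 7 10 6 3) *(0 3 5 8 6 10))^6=((10)(0 4 7)(5 8 6))^6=(10)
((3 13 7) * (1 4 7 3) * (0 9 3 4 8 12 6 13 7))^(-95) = (0 8)(1 4)(3 6)(7 13)(9 12) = ((0 9 3 7 1 8 12 6 13 4))^(-95)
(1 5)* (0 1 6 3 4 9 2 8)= [1, 5, 8, 4, 9, 6, 3, 7, 0, 2]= (0 1 5 6 3 4 9 2 8)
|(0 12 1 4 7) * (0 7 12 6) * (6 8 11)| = |(0 8 11 6)(1 4 12)| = 12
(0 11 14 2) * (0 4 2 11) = (2 4)(11 14) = [0, 1, 4, 3, 2, 5, 6, 7, 8, 9, 10, 14, 12, 13, 11]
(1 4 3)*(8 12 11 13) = (1 4 3)(8 12 11 13) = [0, 4, 2, 1, 3, 5, 6, 7, 12, 9, 10, 13, 11, 8]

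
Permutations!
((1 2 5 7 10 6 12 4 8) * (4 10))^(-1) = (1 8 4 7 5 2)(6 10 12)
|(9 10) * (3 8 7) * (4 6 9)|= |(3 8 7)(4 6 9 10)|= 12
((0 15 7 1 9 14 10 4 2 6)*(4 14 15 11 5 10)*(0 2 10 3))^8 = (15)(4 14 10)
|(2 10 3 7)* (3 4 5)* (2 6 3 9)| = |(2 10 4 5 9)(3 7 6)| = 15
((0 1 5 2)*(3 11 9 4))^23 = ((0 1 5 2)(3 11 9 4))^23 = (0 2 5 1)(3 4 9 11)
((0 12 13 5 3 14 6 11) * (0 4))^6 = (0 6 5)(3 12 11)(4 14 13) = ((0 12 13 5 3 14 6 11 4))^6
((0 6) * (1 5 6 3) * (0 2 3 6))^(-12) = (6) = ((0 6 2 3 1 5))^(-12)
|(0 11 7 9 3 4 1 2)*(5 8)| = 8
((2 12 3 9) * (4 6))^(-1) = ((2 12 3 9)(4 6))^(-1) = (2 9 3 12)(4 6)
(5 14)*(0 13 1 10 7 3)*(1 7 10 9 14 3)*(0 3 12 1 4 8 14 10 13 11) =(0 11)(1 9 10 13 7 4 8 14 5 12) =[11, 9, 2, 3, 8, 12, 6, 4, 14, 10, 13, 0, 1, 7, 5]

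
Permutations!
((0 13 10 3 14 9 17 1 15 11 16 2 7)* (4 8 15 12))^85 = (0 9 8 7 14 4 2 3 12 16 10 1 11 13 17 15)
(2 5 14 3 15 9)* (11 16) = (2 5 14 3 15 9)(11 16) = [0, 1, 5, 15, 4, 14, 6, 7, 8, 2, 10, 16, 12, 13, 3, 9, 11]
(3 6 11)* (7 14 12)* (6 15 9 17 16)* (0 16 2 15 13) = (0 16 6 11 3 13)(2 15 9 17)(7 14 12) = [16, 1, 15, 13, 4, 5, 11, 14, 8, 17, 10, 3, 7, 0, 12, 9, 6, 2]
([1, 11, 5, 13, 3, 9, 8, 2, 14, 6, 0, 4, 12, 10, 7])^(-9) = (0 13 4 1 10 3 11)(2 14 6 5 7 8 9)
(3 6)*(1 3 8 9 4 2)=(1 3 6 8 9 4 2)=[0, 3, 1, 6, 2, 5, 8, 7, 9, 4]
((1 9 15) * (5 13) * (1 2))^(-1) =(1 2 15 9)(5 13)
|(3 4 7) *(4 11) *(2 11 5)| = |(2 11 4 7 3 5)| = 6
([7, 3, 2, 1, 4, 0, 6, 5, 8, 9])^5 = (9)(0 5 7)(1 3)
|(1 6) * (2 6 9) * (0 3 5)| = |(0 3 5)(1 9 2 6)| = 12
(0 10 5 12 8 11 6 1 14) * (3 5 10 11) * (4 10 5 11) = (0 4 10 5 12 8 3 11 6 1 14) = [4, 14, 2, 11, 10, 12, 1, 7, 3, 9, 5, 6, 8, 13, 0]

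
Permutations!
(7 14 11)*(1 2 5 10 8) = [0, 2, 5, 3, 4, 10, 6, 14, 1, 9, 8, 7, 12, 13, 11] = (1 2 5 10 8)(7 14 11)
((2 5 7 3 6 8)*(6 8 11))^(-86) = (11)(2 8 3 7 5)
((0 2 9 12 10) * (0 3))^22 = ((0 2 9 12 10 3))^22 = (0 10 9)(2 3 12)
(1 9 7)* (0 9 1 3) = (0 9 7 3) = [9, 1, 2, 0, 4, 5, 6, 3, 8, 7]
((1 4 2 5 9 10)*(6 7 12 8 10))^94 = (1 9 8 2 7)(4 6 10 5 12)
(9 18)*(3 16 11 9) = (3 16 11 9 18) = [0, 1, 2, 16, 4, 5, 6, 7, 8, 18, 10, 9, 12, 13, 14, 15, 11, 17, 3]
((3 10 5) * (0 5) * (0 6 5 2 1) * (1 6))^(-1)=(0 1 10 3 5 6 2)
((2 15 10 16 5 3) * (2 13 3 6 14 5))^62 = ((2 15 10 16)(3 13)(5 6 14))^62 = (2 10)(5 14 6)(15 16)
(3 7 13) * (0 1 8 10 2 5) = [1, 8, 5, 7, 4, 0, 6, 13, 10, 9, 2, 11, 12, 3] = (0 1 8 10 2 5)(3 7 13)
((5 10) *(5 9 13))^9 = (5 10 9 13)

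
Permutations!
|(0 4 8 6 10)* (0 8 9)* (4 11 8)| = |(0 11 8 6 10 4 9)| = 7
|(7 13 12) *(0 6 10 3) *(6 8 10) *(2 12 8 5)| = |(0 5 2 12 7 13 8 10 3)| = 9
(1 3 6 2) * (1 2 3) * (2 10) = (2 10)(3 6) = [0, 1, 10, 6, 4, 5, 3, 7, 8, 9, 2]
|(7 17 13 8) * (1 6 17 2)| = 7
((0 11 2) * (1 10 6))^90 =(11)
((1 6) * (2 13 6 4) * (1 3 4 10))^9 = ((1 10)(2 13 6 3 4))^9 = (1 10)(2 4 3 6 13)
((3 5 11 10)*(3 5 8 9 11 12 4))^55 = (3 4 12 5 10 11 9 8)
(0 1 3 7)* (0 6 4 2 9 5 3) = [1, 0, 9, 7, 2, 3, 4, 6, 8, 5] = (0 1)(2 9 5 3 7 6 4)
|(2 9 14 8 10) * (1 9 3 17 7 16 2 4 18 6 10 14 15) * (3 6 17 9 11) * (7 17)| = 70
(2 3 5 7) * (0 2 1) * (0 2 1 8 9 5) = (0 1 2 3)(5 7 8 9) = [1, 2, 3, 0, 4, 7, 6, 8, 9, 5]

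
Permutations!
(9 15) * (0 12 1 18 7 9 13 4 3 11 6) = (0 12 1 18 7 9 15 13 4 3 11 6) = [12, 18, 2, 11, 3, 5, 0, 9, 8, 15, 10, 6, 1, 4, 14, 13, 16, 17, 7]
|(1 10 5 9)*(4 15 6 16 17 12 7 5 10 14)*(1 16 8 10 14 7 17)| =|(1 7 5 9 16)(4 15 6 8 10 14)(12 17)| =30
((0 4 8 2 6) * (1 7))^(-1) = (0 6 2 8 4)(1 7)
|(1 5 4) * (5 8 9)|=5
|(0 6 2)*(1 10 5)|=3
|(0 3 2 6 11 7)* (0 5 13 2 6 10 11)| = |(0 3 6)(2 10 11 7 5 13)| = 6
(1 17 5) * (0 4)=(0 4)(1 17 5)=[4, 17, 2, 3, 0, 1, 6, 7, 8, 9, 10, 11, 12, 13, 14, 15, 16, 5]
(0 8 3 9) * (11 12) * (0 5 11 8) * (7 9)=(3 7 9 5 11 12 8)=[0, 1, 2, 7, 4, 11, 6, 9, 3, 5, 10, 12, 8]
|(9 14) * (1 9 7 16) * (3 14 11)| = 7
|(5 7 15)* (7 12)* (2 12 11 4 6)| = 8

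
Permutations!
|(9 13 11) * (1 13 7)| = |(1 13 11 9 7)| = 5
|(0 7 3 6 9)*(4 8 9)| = |(0 7 3 6 4 8 9)| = 7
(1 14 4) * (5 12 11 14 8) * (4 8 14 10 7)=(1 14 8 5 12 11 10 7 4)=[0, 14, 2, 3, 1, 12, 6, 4, 5, 9, 7, 10, 11, 13, 8]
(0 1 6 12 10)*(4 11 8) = (0 1 6 12 10)(4 11 8) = [1, 6, 2, 3, 11, 5, 12, 7, 4, 9, 0, 8, 10]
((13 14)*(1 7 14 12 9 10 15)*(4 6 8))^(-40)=((1 7 14 13 12 9 10 15)(4 6 8))^(-40)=(15)(4 8 6)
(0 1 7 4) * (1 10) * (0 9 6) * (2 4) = [10, 7, 4, 3, 9, 5, 0, 2, 8, 6, 1] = (0 10 1 7 2 4 9 6)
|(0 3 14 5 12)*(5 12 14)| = 5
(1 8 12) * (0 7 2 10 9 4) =(0 7 2 10 9 4)(1 8 12) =[7, 8, 10, 3, 0, 5, 6, 2, 12, 4, 9, 11, 1]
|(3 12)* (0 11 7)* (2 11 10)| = |(0 10 2 11 7)(3 12)| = 10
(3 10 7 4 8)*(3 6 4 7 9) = (3 10 9)(4 8 6) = [0, 1, 2, 10, 8, 5, 4, 7, 6, 3, 9]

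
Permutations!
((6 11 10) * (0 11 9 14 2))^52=(0 6 2 10 14 11 9)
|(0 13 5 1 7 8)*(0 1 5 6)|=3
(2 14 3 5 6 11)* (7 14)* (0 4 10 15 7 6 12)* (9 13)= (0 4 10 15 7 14 3 5 12)(2 6 11)(9 13)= [4, 1, 6, 5, 10, 12, 11, 14, 8, 13, 15, 2, 0, 9, 3, 7]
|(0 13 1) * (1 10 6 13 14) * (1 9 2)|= 15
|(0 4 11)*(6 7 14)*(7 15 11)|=|(0 4 7 14 6 15 11)|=7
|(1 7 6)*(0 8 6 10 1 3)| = 12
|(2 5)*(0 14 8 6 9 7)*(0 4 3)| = |(0 14 8 6 9 7 4 3)(2 5)| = 8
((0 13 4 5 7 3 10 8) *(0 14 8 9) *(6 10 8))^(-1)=((0 13 4 5 7 3 8 14 6 10 9))^(-1)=(0 9 10 6 14 8 3 7 5 4 13)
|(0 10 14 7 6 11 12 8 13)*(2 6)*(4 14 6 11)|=|(0 10 6 4 14 7 2 11 12 8 13)|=11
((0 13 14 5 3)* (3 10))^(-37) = (0 3 10 5 14 13)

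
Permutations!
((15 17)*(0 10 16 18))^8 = (18)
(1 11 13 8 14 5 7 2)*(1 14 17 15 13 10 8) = (1 11 10 8 17 15 13)(2 14 5 7) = [0, 11, 14, 3, 4, 7, 6, 2, 17, 9, 8, 10, 12, 1, 5, 13, 16, 15]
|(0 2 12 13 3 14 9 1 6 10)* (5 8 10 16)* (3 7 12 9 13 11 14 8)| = 10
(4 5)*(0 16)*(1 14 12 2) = (0 16)(1 14 12 2)(4 5) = [16, 14, 1, 3, 5, 4, 6, 7, 8, 9, 10, 11, 2, 13, 12, 15, 0]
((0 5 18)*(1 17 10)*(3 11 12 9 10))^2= (0 18 5)(1 3 12 10 17 11 9)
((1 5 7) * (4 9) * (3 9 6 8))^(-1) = ((1 5 7)(3 9 4 6 8))^(-1) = (1 7 5)(3 8 6 4 9)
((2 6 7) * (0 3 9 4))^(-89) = ((0 3 9 4)(2 6 7))^(-89) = (0 4 9 3)(2 6 7)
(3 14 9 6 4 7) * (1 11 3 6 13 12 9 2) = (1 11 3 14 2)(4 7 6)(9 13 12) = [0, 11, 1, 14, 7, 5, 4, 6, 8, 13, 10, 3, 9, 12, 2]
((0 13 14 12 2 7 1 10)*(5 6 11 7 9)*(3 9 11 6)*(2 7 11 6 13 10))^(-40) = (1 6 14 7 2 13 12)(3 5 9)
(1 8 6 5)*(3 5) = (1 8 6 3 5) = [0, 8, 2, 5, 4, 1, 3, 7, 6]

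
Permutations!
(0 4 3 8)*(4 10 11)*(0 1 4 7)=(0 10 11 7)(1 4 3 8)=[10, 4, 2, 8, 3, 5, 6, 0, 1, 9, 11, 7]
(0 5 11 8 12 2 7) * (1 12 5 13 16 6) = [13, 12, 7, 3, 4, 11, 1, 0, 5, 9, 10, 8, 2, 16, 14, 15, 6] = (0 13 16 6 1 12 2 7)(5 11 8)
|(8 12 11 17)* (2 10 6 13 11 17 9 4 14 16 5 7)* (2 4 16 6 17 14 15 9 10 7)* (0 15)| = |(0 15 9 16 5 2 7 4)(6 13 11 10 17 8 12 14)| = 8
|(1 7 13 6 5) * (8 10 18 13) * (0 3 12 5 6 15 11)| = 12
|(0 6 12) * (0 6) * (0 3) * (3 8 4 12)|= |(0 8 4 12 6 3)|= 6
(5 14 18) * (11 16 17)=(5 14 18)(11 16 17)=[0, 1, 2, 3, 4, 14, 6, 7, 8, 9, 10, 16, 12, 13, 18, 15, 17, 11, 5]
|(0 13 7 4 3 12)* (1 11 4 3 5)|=20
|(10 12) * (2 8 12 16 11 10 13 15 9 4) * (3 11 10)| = 14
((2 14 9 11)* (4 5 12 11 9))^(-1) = ((2 14 4 5 12 11))^(-1) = (2 11 12 5 4 14)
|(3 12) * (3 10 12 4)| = 2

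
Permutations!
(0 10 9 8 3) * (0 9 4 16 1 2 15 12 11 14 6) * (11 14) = [10, 2, 15, 9, 16, 5, 0, 7, 3, 8, 4, 11, 14, 13, 6, 12, 1] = (0 10 4 16 1 2 15 12 14 6)(3 9 8)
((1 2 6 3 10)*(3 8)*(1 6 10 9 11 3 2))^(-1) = (2 8 6 10)(3 11 9) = ((2 10 6 8)(3 9 11))^(-1)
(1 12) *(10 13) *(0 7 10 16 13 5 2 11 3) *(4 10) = [7, 12, 11, 0, 10, 2, 6, 4, 8, 9, 5, 3, 1, 16, 14, 15, 13] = (0 7 4 10 5 2 11 3)(1 12)(13 16)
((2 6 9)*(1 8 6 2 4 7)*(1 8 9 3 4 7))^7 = (9) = ((1 9 7 8 6 3 4))^7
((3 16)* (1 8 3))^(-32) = (16)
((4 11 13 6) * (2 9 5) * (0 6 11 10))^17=((0 6 4 10)(2 9 5)(11 13))^17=(0 6 4 10)(2 5 9)(11 13)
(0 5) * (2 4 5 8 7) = (0 8 7 2 4 5) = [8, 1, 4, 3, 5, 0, 6, 2, 7]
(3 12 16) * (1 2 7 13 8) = (1 2 7 13 8)(3 12 16) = [0, 2, 7, 12, 4, 5, 6, 13, 1, 9, 10, 11, 16, 8, 14, 15, 3]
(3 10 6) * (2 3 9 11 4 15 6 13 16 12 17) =(2 3 10 13 16 12 17)(4 15 6 9 11) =[0, 1, 3, 10, 15, 5, 9, 7, 8, 11, 13, 4, 17, 16, 14, 6, 12, 2]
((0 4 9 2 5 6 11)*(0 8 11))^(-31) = (0 6 5 2 9 4)(8 11)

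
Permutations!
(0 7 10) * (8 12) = (0 7 10)(8 12) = [7, 1, 2, 3, 4, 5, 6, 10, 12, 9, 0, 11, 8]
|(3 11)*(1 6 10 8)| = 4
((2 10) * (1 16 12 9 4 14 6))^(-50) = (1 6 14 4 9 12 16)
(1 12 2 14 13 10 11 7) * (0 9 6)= (0 9 6)(1 12 2 14 13 10 11 7)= [9, 12, 14, 3, 4, 5, 0, 1, 8, 6, 11, 7, 2, 10, 13]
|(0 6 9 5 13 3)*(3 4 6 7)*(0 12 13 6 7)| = |(3 12 13 4 7)(5 6 9)| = 15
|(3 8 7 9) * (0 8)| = 5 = |(0 8 7 9 3)|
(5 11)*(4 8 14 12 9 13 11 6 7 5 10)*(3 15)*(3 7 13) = (3 15 7 5 6 13 11 10 4 8 14 12 9) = [0, 1, 2, 15, 8, 6, 13, 5, 14, 3, 4, 10, 9, 11, 12, 7]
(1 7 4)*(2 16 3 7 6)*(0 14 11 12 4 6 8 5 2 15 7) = (0 14 11 12 4 1 8 5 2 16 3)(6 15 7) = [14, 8, 16, 0, 1, 2, 15, 6, 5, 9, 10, 12, 4, 13, 11, 7, 3]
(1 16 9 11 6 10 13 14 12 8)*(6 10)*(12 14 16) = (1 12 8)(9 11 10 13 16) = [0, 12, 2, 3, 4, 5, 6, 7, 1, 11, 13, 10, 8, 16, 14, 15, 9]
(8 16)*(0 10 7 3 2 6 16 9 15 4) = [10, 1, 6, 2, 0, 5, 16, 3, 9, 15, 7, 11, 12, 13, 14, 4, 8] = (0 10 7 3 2 6 16 8 9 15 4)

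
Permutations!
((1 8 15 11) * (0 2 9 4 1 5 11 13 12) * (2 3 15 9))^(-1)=((0 3 15 13 12)(1 8 9 4)(5 11))^(-1)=(0 12 13 15 3)(1 4 9 8)(5 11)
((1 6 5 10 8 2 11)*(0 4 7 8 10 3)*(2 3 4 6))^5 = (0 8 4 6 3 7 5)(1 11 2)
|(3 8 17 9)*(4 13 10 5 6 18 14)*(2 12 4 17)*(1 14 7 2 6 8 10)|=15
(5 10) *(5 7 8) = (5 10 7 8) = [0, 1, 2, 3, 4, 10, 6, 8, 5, 9, 7]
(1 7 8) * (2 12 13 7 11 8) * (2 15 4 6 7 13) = (1 11 8)(2 12)(4 6 7 15) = [0, 11, 12, 3, 6, 5, 7, 15, 1, 9, 10, 8, 2, 13, 14, 4]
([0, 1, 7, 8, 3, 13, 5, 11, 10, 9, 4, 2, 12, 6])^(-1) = (2 11 7)(3 4 10 8)(5 6 13)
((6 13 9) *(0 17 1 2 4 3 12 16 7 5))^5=((0 17 1 2 4 3 12 16 7 5)(6 13 9))^5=(0 3)(1 16)(2 7)(4 5)(6 9 13)(12 17)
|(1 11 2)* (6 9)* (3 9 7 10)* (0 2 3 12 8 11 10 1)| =18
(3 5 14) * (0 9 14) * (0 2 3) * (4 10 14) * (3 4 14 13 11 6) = (0 9 14)(2 4 10 13 11 6 3 5) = [9, 1, 4, 5, 10, 2, 3, 7, 8, 14, 13, 6, 12, 11, 0]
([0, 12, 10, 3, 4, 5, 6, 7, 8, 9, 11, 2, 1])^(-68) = (12)(2 10 11)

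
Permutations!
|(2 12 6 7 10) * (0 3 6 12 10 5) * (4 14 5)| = |(0 3 6 7 4 14 5)(2 10)| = 14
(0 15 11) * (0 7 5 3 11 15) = [0, 1, 2, 11, 4, 3, 6, 5, 8, 9, 10, 7, 12, 13, 14, 15] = (15)(3 11 7 5)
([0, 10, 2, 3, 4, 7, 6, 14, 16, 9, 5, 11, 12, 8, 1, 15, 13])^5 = [0, 1, 2, 3, 4, 5, 6, 7, 13, 9, 10, 11, 12, 16, 14, 15, 8]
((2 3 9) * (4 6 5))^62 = (2 9 3)(4 5 6)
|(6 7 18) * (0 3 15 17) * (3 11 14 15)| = |(0 11 14 15 17)(6 7 18)| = 15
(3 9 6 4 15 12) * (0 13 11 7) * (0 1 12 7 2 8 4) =(0 13 11 2 8 4 15 7 1 12 3 9 6) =[13, 12, 8, 9, 15, 5, 0, 1, 4, 6, 10, 2, 3, 11, 14, 7]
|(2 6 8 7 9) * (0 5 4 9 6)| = 15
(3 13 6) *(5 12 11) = (3 13 6)(5 12 11) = [0, 1, 2, 13, 4, 12, 3, 7, 8, 9, 10, 5, 11, 6]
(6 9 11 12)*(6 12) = (12)(6 9 11) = [0, 1, 2, 3, 4, 5, 9, 7, 8, 11, 10, 6, 12]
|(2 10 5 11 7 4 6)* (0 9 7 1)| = 10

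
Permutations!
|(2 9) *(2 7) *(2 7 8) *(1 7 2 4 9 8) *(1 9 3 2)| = 4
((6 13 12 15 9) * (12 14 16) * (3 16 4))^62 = (3 4 14 13 6 9 15 12 16)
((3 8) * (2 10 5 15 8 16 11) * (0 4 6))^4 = (0 4 6)(2 8)(3 10)(5 16)(11 15)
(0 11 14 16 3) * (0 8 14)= [11, 1, 2, 8, 4, 5, 6, 7, 14, 9, 10, 0, 12, 13, 16, 15, 3]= (0 11)(3 8 14 16)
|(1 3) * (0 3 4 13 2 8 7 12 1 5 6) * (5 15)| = |(0 3 15 5 6)(1 4 13 2 8 7 12)| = 35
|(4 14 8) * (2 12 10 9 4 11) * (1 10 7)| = |(1 10 9 4 14 8 11 2 12 7)| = 10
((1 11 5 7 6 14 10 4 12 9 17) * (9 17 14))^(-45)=((1 11 5 7 6 9 14 10 4 12 17))^(-45)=(1 17 12 4 10 14 9 6 7 5 11)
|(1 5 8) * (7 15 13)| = |(1 5 8)(7 15 13)| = 3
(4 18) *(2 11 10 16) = (2 11 10 16)(4 18) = [0, 1, 11, 3, 18, 5, 6, 7, 8, 9, 16, 10, 12, 13, 14, 15, 2, 17, 4]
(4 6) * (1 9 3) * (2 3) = (1 9 2 3)(4 6) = [0, 9, 3, 1, 6, 5, 4, 7, 8, 2]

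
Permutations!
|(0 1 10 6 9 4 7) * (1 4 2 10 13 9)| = |(0 4 7)(1 13 9 2 10 6)| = 6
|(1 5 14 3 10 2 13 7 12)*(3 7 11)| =5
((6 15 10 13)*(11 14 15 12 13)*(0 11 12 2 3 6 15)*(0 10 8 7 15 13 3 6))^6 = (15)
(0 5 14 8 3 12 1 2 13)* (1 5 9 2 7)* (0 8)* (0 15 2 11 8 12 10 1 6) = (0 9 11 8 3 10 1 7 6)(2 13 12 5 14 15) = [9, 7, 13, 10, 4, 14, 0, 6, 3, 11, 1, 8, 5, 12, 15, 2]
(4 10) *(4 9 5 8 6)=(4 10 9 5 8 6)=[0, 1, 2, 3, 10, 8, 4, 7, 6, 5, 9]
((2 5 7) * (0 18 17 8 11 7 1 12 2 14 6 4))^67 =(0 11 4 8 6 17 14 18 7)(1 5 2 12)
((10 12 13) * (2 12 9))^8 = ((2 12 13 10 9))^8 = (2 10 12 9 13)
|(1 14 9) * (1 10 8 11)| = 6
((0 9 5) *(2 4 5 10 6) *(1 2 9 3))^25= ((0 3 1 2 4 5)(6 9 10))^25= (0 3 1 2 4 5)(6 9 10)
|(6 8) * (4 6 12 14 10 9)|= 7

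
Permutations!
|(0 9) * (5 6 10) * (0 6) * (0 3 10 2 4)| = 15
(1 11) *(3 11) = [0, 3, 2, 11, 4, 5, 6, 7, 8, 9, 10, 1] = (1 3 11)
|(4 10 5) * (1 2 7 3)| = 12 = |(1 2 7 3)(4 10 5)|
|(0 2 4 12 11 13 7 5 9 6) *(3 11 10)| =12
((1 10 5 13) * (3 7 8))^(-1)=(1 13 5 10)(3 8 7)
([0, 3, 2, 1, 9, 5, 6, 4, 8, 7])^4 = (4 9 7)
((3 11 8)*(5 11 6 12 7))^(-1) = (3 8 11 5 7 12 6)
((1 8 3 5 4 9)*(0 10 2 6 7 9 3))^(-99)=((0 10 2 6 7 9 1 8)(3 5 4))^(-99)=(0 9 2 8 7 10 1 6)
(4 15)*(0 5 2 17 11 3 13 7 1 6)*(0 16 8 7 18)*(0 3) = [5, 6, 17, 13, 15, 2, 16, 1, 7, 9, 10, 0, 12, 18, 14, 4, 8, 11, 3] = (0 5 2 17 11)(1 6 16 8 7)(3 13 18)(4 15)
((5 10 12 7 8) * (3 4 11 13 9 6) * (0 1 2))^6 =(13)(5 10 12 7 8)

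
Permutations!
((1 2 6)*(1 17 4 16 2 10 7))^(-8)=(1 10 7)(2 17 16 6 4)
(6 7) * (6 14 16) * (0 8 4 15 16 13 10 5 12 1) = (0 8 4 15 16 6 7 14 13 10 5 12 1) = [8, 0, 2, 3, 15, 12, 7, 14, 4, 9, 5, 11, 1, 10, 13, 16, 6]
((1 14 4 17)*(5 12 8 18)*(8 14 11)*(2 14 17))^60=(1 5 11 12 8 17 18)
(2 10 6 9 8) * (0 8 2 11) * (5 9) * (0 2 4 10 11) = (0 8)(2 11)(4 10 6 5 9) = [8, 1, 11, 3, 10, 9, 5, 7, 0, 4, 6, 2]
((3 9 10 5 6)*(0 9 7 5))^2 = ((0 9 10)(3 7 5 6))^2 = (0 10 9)(3 5)(6 7)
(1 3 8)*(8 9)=(1 3 9 8)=[0, 3, 2, 9, 4, 5, 6, 7, 1, 8]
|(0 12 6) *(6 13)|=4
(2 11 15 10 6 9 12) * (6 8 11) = (2 6 9 12)(8 11 15 10) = [0, 1, 6, 3, 4, 5, 9, 7, 11, 12, 8, 15, 2, 13, 14, 10]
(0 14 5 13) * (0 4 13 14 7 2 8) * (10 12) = [7, 1, 8, 3, 13, 14, 6, 2, 0, 9, 12, 11, 10, 4, 5] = (0 7 2 8)(4 13)(5 14)(10 12)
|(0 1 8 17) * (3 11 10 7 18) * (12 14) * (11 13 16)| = |(0 1 8 17)(3 13 16 11 10 7 18)(12 14)| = 28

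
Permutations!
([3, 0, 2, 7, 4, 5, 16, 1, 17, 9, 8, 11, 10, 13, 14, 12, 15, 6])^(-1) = (0 1 7 3)(6 17 8 10 12 15 16)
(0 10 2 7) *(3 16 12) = (0 10 2 7)(3 16 12) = [10, 1, 7, 16, 4, 5, 6, 0, 8, 9, 2, 11, 3, 13, 14, 15, 12]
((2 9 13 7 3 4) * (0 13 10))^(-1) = (0 10 9 2 4 3 7 13) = ((0 13 7 3 4 2 9 10))^(-1)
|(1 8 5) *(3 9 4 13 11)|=|(1 8 5)(3 9 4 13 11)|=15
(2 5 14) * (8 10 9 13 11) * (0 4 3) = (0 4 3)(2 5 14)(8 10 9 13 11) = [4, 1, 5, 0, 3, 14, 6, 7, 10, 13, 9, 8, 12, 11, 2]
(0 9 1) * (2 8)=[9, 0, 8, 3, 4, 5, 6, 7, 2, 1]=(0 9 1)(2 8)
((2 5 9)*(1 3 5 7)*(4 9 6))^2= ((1 3 5 6 4 9 2 7))^2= (1 5 4 2)(3 6 9 7)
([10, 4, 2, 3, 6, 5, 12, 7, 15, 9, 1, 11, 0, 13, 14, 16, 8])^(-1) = (0 12 6 4 1 10)(8 16 15)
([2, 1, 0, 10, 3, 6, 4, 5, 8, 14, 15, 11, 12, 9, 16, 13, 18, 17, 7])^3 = (0 2)(3 13 16 5)(4 15 14 7)(6 10 9 18)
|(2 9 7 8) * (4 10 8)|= 6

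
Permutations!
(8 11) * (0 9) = (0 9)(8 11) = [9, 1, 2, 3, 4, 5, 6, 7, 11, 0, 10, 8]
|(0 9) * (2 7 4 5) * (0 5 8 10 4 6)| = 6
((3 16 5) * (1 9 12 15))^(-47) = ((1 9 12 15)(3 16 5))^(-47) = (1 9 12 15)(3 16 5)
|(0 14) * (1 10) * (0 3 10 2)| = 6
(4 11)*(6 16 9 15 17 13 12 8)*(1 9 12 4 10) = (1 9 15 17 13 4 11 10)(6 16 12 8) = [0, 9, 2, 3, 11, 5, 16, 7, 6, 15, 1, 10, 8, 4, 14, 17, 12, 13]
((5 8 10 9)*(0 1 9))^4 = (0 8 9)(1 10 5) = ((0 1 9 5 8 10))^4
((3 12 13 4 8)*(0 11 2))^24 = ((0 11 2)(3 12 13 4 8))^24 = (3 8 4 13 12)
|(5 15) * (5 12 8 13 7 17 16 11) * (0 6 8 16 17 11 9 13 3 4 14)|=|(17)(0 6 8 3 4 14)(5 15 12 16 9 13 7 11)|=24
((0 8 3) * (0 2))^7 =((0 8 3 2))^7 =(0 2 3 8)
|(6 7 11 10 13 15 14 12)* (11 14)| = 4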